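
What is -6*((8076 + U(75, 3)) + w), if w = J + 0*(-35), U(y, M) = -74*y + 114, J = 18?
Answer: -15948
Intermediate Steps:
U(y, M) = 114 - 74*y
w = 18 (w = 18 + 0*(-35) = 18 + 0 = 18)
-6*((8076 + U(75, 3)) + w) = -6*((8076 + (114 - 74*75)) + 18) = -6*((8076 + (114 - 5550)) + 18) = -6*((8076 - 5436) + 18) = -6*(2640 + 18) = -6*2658 = -15948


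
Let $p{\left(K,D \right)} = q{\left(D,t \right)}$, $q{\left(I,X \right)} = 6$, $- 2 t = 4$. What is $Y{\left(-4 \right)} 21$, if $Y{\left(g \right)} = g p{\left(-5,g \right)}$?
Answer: $-504$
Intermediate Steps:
$t = -2$ ($t = \left(- \frac{1}{2}\right) 4 = -2$)
$p{\left(K,D \right)} = 6$
$Y{\left(g \right)} = 6 g$ ($Y{\left(g \right)} = g 6 = 6 g$)
$Y{\left(-4 \right)} 21 = 6 \left(-4\right) 21 = \left(-24\right) 21 = -504$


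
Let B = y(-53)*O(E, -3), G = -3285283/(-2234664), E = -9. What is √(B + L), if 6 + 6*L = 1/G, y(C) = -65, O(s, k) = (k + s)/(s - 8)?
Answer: I*√145881884642178433/55849811 ≈ 6.8388*I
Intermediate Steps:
O(s, k) = (k + s)/(-8 + s)
G = 3285283/2234664 (G = -3285283*(-1/2234664) = 3285283/2234664 ≈ 1.4701)
L = -2912839/3285283 (L = -1 + 1/(6*(3285283/2234664)) = -1 + (⅙)*(2234664/3285283) = -1 + 372444/3285283 = -2912839/3285283 ≈ -0.88663)
B = -780/17 (B = -65*(-3 - 9)/(-8 - 9) = -65*(-12)/(-17) = -(-65)*(-12)/17 = -65*12/17 = -780/17 ≈ -45.882)
√(B + L) = √(-780/17 - 2912839/3285283) = √(-2612039003/55849811) = I*√145881884642178433/55849811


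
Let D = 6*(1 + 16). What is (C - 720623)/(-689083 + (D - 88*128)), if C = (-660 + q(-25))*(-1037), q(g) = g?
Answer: 1142/77805 ≈ 0.014678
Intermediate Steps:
D = 102 (D = 6*17 = 102)
C = 710345 (C = (-660 - 25)*(-1037) = -685*(-1037) = 710345)
(C - 720623)/(-689083 + (D - 88*128)) = (710345 - 720623)/(-689083 + (102 - 88*128)) = -10278/(-689083 + (102 - 11264)) = -10278/(-689083 - 11162) = -10278/(-700245) = -10278*(-1/700245) = 1142/77805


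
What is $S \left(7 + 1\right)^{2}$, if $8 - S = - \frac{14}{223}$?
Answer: $\frac{115072}{223} \approx 516.02$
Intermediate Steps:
$S = \frac{1798}{223}$ ($S = 8 - - \frac{14}{223} = 8 + \frac{14}{223} = \frac{1798}{223} \approx 8.0628$)
$S \left(7 + 1\right)^{2} = \frac{1798 \left(7 + 1\right)^{2}}{223} = \frac{1798 \cdot 8^{2}}{223} = \frac{1798}{223} \cdot 64 = \frac{115072}{223}$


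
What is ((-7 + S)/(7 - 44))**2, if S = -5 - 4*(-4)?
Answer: 16/1369 ≈ 0.011687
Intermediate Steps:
S = 11 (S = -5 + 16 = 11)
((-7 + S)/(7 - 44))**2 = ((-7 + 11)/(7 - 44))**2 = (4/(-37))**2 = (4*(-1/37))**2 = (-4/37)**2 = 16/1369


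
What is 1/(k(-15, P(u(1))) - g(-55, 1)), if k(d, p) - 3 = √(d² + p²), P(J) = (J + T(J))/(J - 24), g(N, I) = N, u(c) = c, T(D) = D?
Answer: 30682/1660527 - 23*√119029/1660527 ≈ 0.013699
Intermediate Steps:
P(J) = 2*J/(-24 + J) (P(J) = (J + J)/(J - 24) = (2*J)/(-24 + J) = 2*J/(-24 + J))
k(d, p) = 3 + √(d² + p²)
1/(k(-15, P(u(1))) - g(-55, 1)) = 1/((3 + √((-15)² + (2*1/(-24 + 1))²)) - 1*(-55)) = 1/((3 + √(225 + (2*1/(-23))²)) + 55) = 1/((3 + √(225 + (2*1*(-1/23))²)) + 55) = 1/((3 + √(225 + (-2/23)²)) + 55) = 1/((3 + √(225 + 4/529)) + 55) = 1/((3 + √(119029/529)) + 55) = 1/((3 + √119029/23) + 55) = 1/(58 + √119029/23)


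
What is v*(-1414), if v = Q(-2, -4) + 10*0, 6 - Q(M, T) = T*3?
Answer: -25452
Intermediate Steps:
Q(M, T) = 6 - 3*T (Q(M, T) = 6 - T*3 = 6 - 3*T)
v = 18 (v = (6 - 3*(-4)) + 10*0 = (6 + 12) + 0 = 18 + 0 = 18)
v*(-1414) = 18*(-1414) = -25452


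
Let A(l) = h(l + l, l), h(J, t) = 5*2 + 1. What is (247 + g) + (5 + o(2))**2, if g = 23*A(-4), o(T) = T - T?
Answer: 525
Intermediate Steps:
o(T) = 0
h(J, t) = 11 (h(J, t) = 10 + 1 = 11)
A(l) = 11
g = 253 (g = 23*11 = 253)
(247 + g) + (5 + o(2))**2 = (247 + 253) + (5 + 0)**2 = 500 + 5**2 = 500 + 25 = 525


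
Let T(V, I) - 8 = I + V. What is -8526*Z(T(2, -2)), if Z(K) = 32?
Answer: -272832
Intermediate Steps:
T(V, I) = 8 + I + V (T(V, I) = 8 + (I + V) = 8 + I + V)
-8526*Z(T(2, -2)) = -8526*32 = -272832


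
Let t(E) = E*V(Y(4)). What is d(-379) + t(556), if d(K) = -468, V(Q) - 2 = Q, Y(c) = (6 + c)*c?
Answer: 22884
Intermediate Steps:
Y(c) = c*(6 + c)
V(Q) = 2 + Q
t(E) = 42*E (t(E) = E*(2 + 4*(6 + 4)) = E*(2 + 4*10) = E*(2 + 40) = E*42 = 42*E)
d(-379) + t(556) = -468 + 42*556 = -468 + 23352 = 22884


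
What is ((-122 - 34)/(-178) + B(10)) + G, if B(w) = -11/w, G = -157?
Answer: -139929/890 ≈ -157.22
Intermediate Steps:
((-122 - 34)/(-178) + B(10)) + G = ((-122 - 34)/(-178) - 11/10) - 157 = (-156*(-1/178) - 11*⅒) - 157 = (78/89 - 11/10) - 157 = -199/890 - 157 = -139929/890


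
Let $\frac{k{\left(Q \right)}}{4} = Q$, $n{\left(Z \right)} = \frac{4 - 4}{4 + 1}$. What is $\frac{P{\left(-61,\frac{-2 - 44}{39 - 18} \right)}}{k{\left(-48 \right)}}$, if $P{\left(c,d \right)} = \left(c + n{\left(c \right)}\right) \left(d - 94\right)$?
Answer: $- \frac{30805}{1008} \approx -30.561$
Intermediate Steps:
$n{\left(Z \right)} = 0$ ($n{\left(Z \right)} = \frac{0}{5} = 0 \cdot \frac{1}{5} = 0$)
$P{\left(c,d \right)} = c \left(-94 + d\right)$ ($P{\left(c,d \right)} = \left(c + 0\right) \left(d - 94\right) = c \left(-94 + d\right)$)
$k{\left(Q \right)} = 4 Q$
$\frac{P{\left(-61,\frac{-2 - 44}{39 - 18} \right)}}{k{\left(-48 \right)}} = \frac{\left(-61\right) \left(-94 + \frac{-2 - 44}{39 - 18}\right)}{4 \left(-48\right)} = \frac{\left(-61\right) \left(-94 - \frac{46}{21}\right)}{-192} = - 61 \left(-94 - \frac{46}{21}\right) \left(- \frac{1}{192}\right) = \left(-61\right) \left(- \frac{2020}{21}\right) \left(- \frac{1}{192}\right) = \frac{123220}{21} \left(- \frac{1}{192}\right) = - \frac{30805}{1008}$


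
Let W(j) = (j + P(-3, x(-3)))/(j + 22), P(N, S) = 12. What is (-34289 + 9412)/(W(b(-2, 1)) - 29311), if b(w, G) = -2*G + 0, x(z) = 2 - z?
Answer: 49754/58621 ≈ 0.84874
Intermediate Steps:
b(w, G) = -2*G
W(j) = (12 + j)/(22 + j) (W(j) = (j + 12)/(j + 22) = (12 + j)/(22 + j))
(-34289 + 9412)/(W(b(-2, 1)) - 29311) = (-34289 + 9412)/((12 - 2*1)/(22 - 2*1) - 29311) = -24877/((12 - 2)/(22 - 2) - 29311) = -24877/(10/20 - 29311) = -24877/((1/20)*10 - 29311) = -24877/(½ - 29311) = -24877/(-58621/2) = -24877*(-2/58621) = 49754/58621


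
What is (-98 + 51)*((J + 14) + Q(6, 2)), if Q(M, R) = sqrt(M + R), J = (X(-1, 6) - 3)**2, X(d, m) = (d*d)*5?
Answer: -846 - 94*sqrt(2) ≈ -978.94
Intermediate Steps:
X(d, m) = 5*d**2 (X(d, m) = d**2*5 = 5*d**2)
J = 4 (J = (5*(-1)**2 - 3)**2 = (5*1 - 3)**2 = (5 - 3)**2 = 2**2 = 4)
(-98 + 51)*((J + 14) + Q(6, 2)) = (-98 + 51)*((4 + 14) + sqrt(6 + 2)) = -47*(18 + sqrt(8)) = -47*(18 + 2*sqrt(2)) = -846 - 94*sqrt(2)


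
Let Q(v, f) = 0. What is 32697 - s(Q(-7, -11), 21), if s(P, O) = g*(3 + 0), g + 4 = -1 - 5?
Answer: 32727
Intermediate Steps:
g = -10 (g = -4 + (-1 - 5) = -4 - 6 = -10)
s(P, O) = -30 (s(P, O) = -10*(3 + 0) = -10*3 = -30)
32697 - s(Q(-7, -11), 21) = 32697 - 1*(-30) = 32697 + 30 = 32727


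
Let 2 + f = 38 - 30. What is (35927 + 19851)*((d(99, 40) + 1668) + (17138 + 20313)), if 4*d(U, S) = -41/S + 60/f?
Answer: 174568378711/80 ≈ 2.1821e+9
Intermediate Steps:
f = 6 (f = -2 + (38 - 30) = -2 + 8 = 6)
d(U, S) = 5/2 - 41/(4*S) (d(U, S) = (-41/S + 60/6)/4 = (-41/S + 60*(⅙))/4 = (-41/S + 10)/4 = (10 - 41/S)/4 = 5/2 - 41/(4*S))
(35927 + 19851)*((d(99, 40) + 1668) + (17138 + 20313)) = (35927 + 19851)*(((¼)*(-41 + 10*40)/40 + 1668) + (17138 + 20313)) = 55778*(((¼)*(1/40)*(-41 + 400) + 1668) + 37451) = 55778*(((¼)*(1/40)*359 + 1668) + 37451) = 55778*((359/160 + 1668) + 37451) = 55778*(267239/160 + 37451) = 55778*(6259399/160) = 174568378711/80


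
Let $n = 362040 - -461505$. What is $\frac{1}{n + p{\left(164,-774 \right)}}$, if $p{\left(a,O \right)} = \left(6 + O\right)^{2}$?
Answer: $\frac{1}{1413369} \approx 7.0753 \cdot 10^{-7}$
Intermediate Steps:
$n = 823545$ ($n = 362040 + 461505 = 823545$)
$\frac{1}{n + p{\left(164,-774 \right)}} = \frac{1}{823545 + \left(6 - 774\right)^{2}} = \frac{1}{823545 + \left(-768\right)^{2}} = \frac{1}{823545 + 589824} = \frac{1}{1413369}$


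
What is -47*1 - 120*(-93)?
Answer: 11113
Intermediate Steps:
-47*1 - 120*(-93) = -47 + 11160 = 11113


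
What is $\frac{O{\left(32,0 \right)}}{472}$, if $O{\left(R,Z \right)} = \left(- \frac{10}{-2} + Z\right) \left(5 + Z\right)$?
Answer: $\frac{25}{472} \approx 0.052966$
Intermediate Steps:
$O{\left(R,Z \right)} = \left(5 + Z\right)^{2}$ ($O{\left(R,Z \right)} = \left(\left(-10\right) \left(- \frac{1}{2}\right) + Z\right) \left(5 + Z\right) = \left(5 + Z\right) \left(5 + Z\right) = \left(5 + Z\right)^{2}$)
$\frac{O{\left(32,0 \right)}}{472} = \frac{25 + 0^{2} + 10 \cdot 0}{472} = \left(25 + 0 + 0\right) \frac{1}{472} = 25 \cdot \frac{1}{472} = \frac{25}{472}$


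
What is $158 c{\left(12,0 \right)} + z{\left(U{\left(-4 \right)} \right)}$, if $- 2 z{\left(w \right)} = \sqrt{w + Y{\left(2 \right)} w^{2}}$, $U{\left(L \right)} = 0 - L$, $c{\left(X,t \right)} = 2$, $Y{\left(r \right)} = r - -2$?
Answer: $316 - \sqrt{17} \approx 311.88$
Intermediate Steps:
$Y{\left(r \right)} = 2 + r$ ($Y{\left(r \right)} = r + 2 = 2 + r$)
$U{\left(L \right)} = - L$
$z{\left(w \right)} = - \frac{\sqrt{w + 4 w^{2}}}{2}$ ($z{\left(w \right)} = - \frac{\sqrt{w + \left(2 + 2\right) w^{2}}}{2} = - \frac{\sqrt{w + 4 w^{2}}}{2}$)
$158 c{\left(12,0 \right)} + z{\left(U{\left(-4 \right)} \right)} = 158 \cdot 2 - \frac{\sqrt{\left(-1\right) \left(-4\right) \left(1 + 4 \left(\left(-1\right) \left(-4\right)\right)\right)}}{2} = 316 - \frac{\sqrt{4 \left(1 + 4 \cdot 4\right)}}{2} = 316 - \frac{\sqrt{4 \left(1 + 16\right)}}{2} = 316 - \frac{\sqrt{4 \cdot 17}}{2} = 316 - \frac{\sqrt{68}}{2} = 316 - \frac{2 \sqrt{17}}{2} = 316 - \sqrt{17}$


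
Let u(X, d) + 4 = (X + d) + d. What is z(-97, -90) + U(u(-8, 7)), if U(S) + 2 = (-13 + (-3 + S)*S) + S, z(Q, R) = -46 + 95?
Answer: 34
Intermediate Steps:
u(X, d) = -4 + X + 2*d (u(X, d) = -4 + ((X + d) + d) = -4 + (X + 2*d) = -4 + X + 2*d)
z(Q, R) = 49
U(S) = -15 + S + S*(-3 + S) (U(S) = -2 + ((-13 + (-3 + S)*S) + S) = -2 + ((-13 + S*(-3 + S)) + S) = -2 + (-13 + S + S*(-3 + S)) = -15 + S + S*(-3 + S))
z(-97, -90) + U(u(-8, 7)) = 49 + (-15 + (-4 - 8 + 2*7)² - 2*(-4 - 8 + 2*7)) = 49 + (-15 + (-4 - 8 + 14)² - 2*(-4 - 8 + 14)) = 49 + (-15 + 2² - 2*2) = 49 + (-15 + 4 - 4) = 49 - 15 = 34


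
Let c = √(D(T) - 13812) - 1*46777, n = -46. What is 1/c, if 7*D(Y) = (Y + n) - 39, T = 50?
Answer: -46777/2188101546 - I*√13817/2188101546 ≈ -2.1378e-5 - 5.372e-8*I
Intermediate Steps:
D(Y) = -85/7 + Y/7 (D(Y) = ((Y - 46) - 39)/7 = ((-46 + Y) - 39)/7 = (-85 + Y)/7 = -85/7 + Y/7)
c = -46777 + I*√13817 (c = √((-85/7 + (⅐)*50) - 13812) - 1*46777 = √((-85/7 + 50/7) - 13812) - 46777 = √(-5 - 13812) - 46777 = √(-13817) - 46777 = I*√13817 - 46777 = -46777 + I*√13817 ≈ -46777.0 + 117.55*I)
1/c = 1/(-46777 + I*√13817)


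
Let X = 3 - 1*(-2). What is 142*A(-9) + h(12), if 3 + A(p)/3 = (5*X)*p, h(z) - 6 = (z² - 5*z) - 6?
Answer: -97044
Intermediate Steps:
h(z) = z² - 5*z (h(z) = 6 + ((z² - 5*z) - 6) = 6 + (-6 + z² - 5*z) = z² - 5*z)
X = 5 (X = 3 + 2 = 5)
A(p) = -9 + 75*p (A(p) = -9 + 3*((5*5)*p) = -9 + 3*(25*p) = -9 + 75*p)
142*A(-9) + h(12) = 142*(-9 + 75*(-9)) + 12*(-5 + 12) = 142*(-9 - 675) + 12*7 = 142*(-684) + 84 = -97128 + 84 = -97044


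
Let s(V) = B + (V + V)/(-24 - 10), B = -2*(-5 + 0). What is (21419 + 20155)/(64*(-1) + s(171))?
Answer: -235586/363 ≈ -649.00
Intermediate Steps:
B = 10 (B = -2*(-5) = 10)
s(V) = 10 - V/17 (s(V) = 10 + (V + V)/(-24 - 10) = 10 + (2*V)/(-34) = 10 + (2*V)*(-1/34) = 10 - V/17)
(21419 + 20155)/(64*(-1) + s(171)) = (21419 + 20155)/(64*(-1) + (10 - 1/17*171)) = 41574/(-64 + (10 - 171/17)) = 41574/(-64 - 1/17) = 41574/(-1089/17) = 41574*(-17/1089) = -235586/363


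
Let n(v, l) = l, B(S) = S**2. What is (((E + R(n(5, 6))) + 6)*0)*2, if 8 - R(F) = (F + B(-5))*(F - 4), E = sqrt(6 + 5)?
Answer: 0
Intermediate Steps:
E = sqrt(11) ≈ 3.3166
R(F) = 8 - (-4 + F)*(25 + F) (R(F) = 8 - (F + (-5)**2)*(F - 4) = 8 - (F + 25)*(-4 + F) = 8 - (25 + F)*(-4 + F) = 8 - (-4 + F)*(25 + F))
(((E + R(n(5, 6))) + 6)*0)*2 = (((sqrt(11) + (108 - 1*6**2 - 21*6)) + 6)*0)*2 = (((sqrt(11) + (108 - 1*36 - 126)) + 6)*0)*2 = (((sqrt(11) + (108 - 36 - 126)) + 6)*0)*2 = (((sqrt(11) - 54) + 6)*0)*2 = (((-54 + sqrt(11)) + 6)*0)*2 = ((-48 + sqrt(11))*0)*2 = 0*2 = 0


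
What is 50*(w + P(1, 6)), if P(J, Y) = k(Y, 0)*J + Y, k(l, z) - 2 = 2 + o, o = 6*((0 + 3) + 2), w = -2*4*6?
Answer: -400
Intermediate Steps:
w = -48 (w = -8*6 = -48)
o = 30 (o = 6*(3 + 2) = 6*5 = 30)
k(l, z) = 34 (k(l, z) = 2 + (2 + 30) = 2 + 32 = 34)
P(J, Y) = Y + 34*J (P(J, Y) = 34*J + Y = Y + 34*J)
50*(w + P(1, 6)) = 50*(-48 + (6 + 34*1)) = 50*(-48 + (6 + 34)) = 50*(-48 + 40) = 50*(-8) = -400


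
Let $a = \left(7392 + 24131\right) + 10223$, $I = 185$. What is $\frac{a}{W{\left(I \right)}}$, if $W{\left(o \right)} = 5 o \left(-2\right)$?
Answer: $- \frac{20873}{925} \approx -22.565$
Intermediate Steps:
$W{\left(o \right)} = - 10 o$
$a = 41746$ ($a = 31523 + 10223 = 41746$)
$\frac{a}{W{\left(I \right)}} = \frac{41746}{\left(-10\right) 185} = \frac{41746}{-1850} = 41746 \left(- \frac{1}{1850}\right) = - \frac{20873}{925}$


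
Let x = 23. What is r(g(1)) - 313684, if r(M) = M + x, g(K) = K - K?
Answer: -313661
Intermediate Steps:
g(K) = 0
r(M) = 23 + M (r(M) = M + 23 = 23 + M)
r(g(1)) - 313684 = (23 + 0) - 313684 = 23 - 313684 = -313661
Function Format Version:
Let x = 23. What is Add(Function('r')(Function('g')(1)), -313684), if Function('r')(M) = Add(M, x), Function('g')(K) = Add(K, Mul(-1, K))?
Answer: -313661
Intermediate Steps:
Function('g')(K) = 0
Function('r')(M) = Add(23, M) (Function('r')(M) = Add(M, 23) = Add(23, M))
Add(Function('r')(Function('g')(1)), -313684) = Add(Add(23, 0), -313684) = Add(23, -313684) = -313661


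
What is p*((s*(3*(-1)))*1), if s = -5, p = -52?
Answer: -780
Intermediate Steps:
p*((s*(3*(-1)))*1) = -52*(-15*(-1)) = -52*(-5*(-3)) = -780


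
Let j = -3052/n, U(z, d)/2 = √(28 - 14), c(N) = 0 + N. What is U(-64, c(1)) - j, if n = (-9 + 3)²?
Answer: 763/9 + 2*√14 ≈ 92.261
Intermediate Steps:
n = 36 (n = (-6)² = 36)
c(N) = N
U(z, d) = 2*√14 (U(z, d) = 2*√(28 - 14) = 2*√14)
j = -763/9 (j = -3052/36 = -3052*1/36 = -763/9 ≈ -84.778)
U(-64, c(1)) - j = 2*√14 - 1*(-763/9) = 2*√14 + 763/9 = 763/9 + 2*√14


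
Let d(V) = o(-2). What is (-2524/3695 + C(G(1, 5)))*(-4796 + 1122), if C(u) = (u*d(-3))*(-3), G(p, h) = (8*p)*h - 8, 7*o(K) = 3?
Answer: 3974636072/25865 ≈ 1.5367e+5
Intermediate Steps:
o(K) = 3/7 (o(K) = (⅐)*3 = 3/7)
d(V) = 3/7
G(p, h) = -8 + 8*h*p (G(p, h) = 8*h*p - 8 = -8 + 8*h*p)
C(u) = -9*u/7 (C(u) = (u*(3/7))*(-3) = (3*u/7)*(-3) = -9*u/7)
(-2524/3695 + C(G(1, 5)))*(-4796 + 1122) = (-2524/3695 - 9*(-8 + 8*5*1)/7)*(-4796 + 1122) = (-2524*1/3695 - 9*(-8 + 40)/7)*(-3674) = (-2524/3695 - 9/7*32)*(-3674) = (-2524/3695 - 288/7)*(-3674) = -1081828/25865*(-3674) = 3974636072/25865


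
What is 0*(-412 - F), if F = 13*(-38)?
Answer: 0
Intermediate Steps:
F = -494
0*(-412 - F) = 0*(-412 - 1*(-494)) = 0*(-412 + 494) = 0*82 = 0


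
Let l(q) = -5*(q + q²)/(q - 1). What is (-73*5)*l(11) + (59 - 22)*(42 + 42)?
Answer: 27198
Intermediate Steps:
l(q) = -5*(q + q²)/(-1 + q)
(-73*5)*l(11) + (59 - 22)*(42 + 42) = (-73*5)*(-5*11*(1 + 11)/(-1 + 11)) + (59 - 22)*(42 + 42) = -(-1825)*11*12/10 + 37*84 = -(-1825)*11*12/10 + 3108 = -365*(-66) + 3108 = 24090 + 3108 = 27198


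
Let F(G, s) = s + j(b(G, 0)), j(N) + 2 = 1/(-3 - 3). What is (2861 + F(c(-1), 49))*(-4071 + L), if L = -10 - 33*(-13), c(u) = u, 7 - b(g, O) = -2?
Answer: -31858222/3 ≈ -1.0619e+7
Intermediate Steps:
b(g, O) = 9 (b(g, O) = 7 - 1*(-2) = 7 + 2 = 9)
j(N) = -13/6 (j(N) = -2 + 1/(-3 - 3) = -2 + 1/(-6) = -2 - ⅙ = -13/6)
F(G, s) = -13/6 + s (F(G, s) = s - 13/6 = -13/6 + s)
L = 419 (L = -10 + 429 = 419)
(2861 + F(c(-1), 49))*(-4071 + L) = (2861 + (-13/6 + 49))*(-4071 + 419) = (2861 + 281/6)*(-3652) = (17447/6)*(-3652) = -31858222/3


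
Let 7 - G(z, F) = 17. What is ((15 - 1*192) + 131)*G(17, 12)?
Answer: 460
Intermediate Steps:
G(z, F) = -10 (G(z, F) = 7 - 1*17 = 7 - 17 = -10)
((15 - 1*192) + 131)*G(17, 12) = ((15 - 1*192) + 131)*(-10) = ((15 - 192) + 131)*(-10) = (-177 + 131)*(-10) = -46*(-10) = 460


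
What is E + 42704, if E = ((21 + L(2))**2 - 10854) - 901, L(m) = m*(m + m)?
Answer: 31790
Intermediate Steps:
L(m) = 2*m**2 (L(m) = m*(2*m) = 2*m**2)
E = -10914 (E = ((21 + 2*2**2)**2 - 10854) - 901 = ((21 + 2*4)**2 - 10854) - 901 = ((21 + 8)**2 - 10854) - 901 = (29**2 - 10854) - 901 = (841 - 10854) - 901 = -10013 - 901 = -10914)
E + 42704 = -10914 + 42704 = 31790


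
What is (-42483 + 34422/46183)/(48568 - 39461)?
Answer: -1961957967/420588581 ≈ -4.6648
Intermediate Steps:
(-42483 + 34422/46183)/(48568 - 39461) = (-42483 + 34422*(1/46183))/9107 = (-42483 + 34422/46183)*(1/9107) = -1961957967/46183*1/9107 = -1961957967/420588581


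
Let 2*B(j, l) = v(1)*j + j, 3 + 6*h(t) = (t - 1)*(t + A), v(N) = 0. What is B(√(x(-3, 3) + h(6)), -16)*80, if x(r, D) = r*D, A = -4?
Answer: 20*I*√282/3 ≈ 111.95*I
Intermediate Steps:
x(r, D) = D*r
h(t) = -½ + (-1 + t)*(-4 + t)/6 (h(t) = -½ + ((t - 1)*(t - 4))/6 = -½ + ((-1 + t)*(-4 + t))/6 = -½ + (-1 + t)*(-4 + t)/6)
B(j, l) = j/2 (B(j, l) = (0*j + j)/2 = (0 + j)/2 = j/2)
B(√(x(-3, 3) + h(6)), -16)*80 = (√(3*(-3) + (⅙ - ⅚*6 + (⅙)*6²))/2)*80 = (√(-9 + (⅙ - 5 + (⅙)*36))/2)*80 = (√(-9 + (⅙ - 5 + 6))/2)*80 = (√(-9 + 7/6)/2)*80 = (√(-47/6)/2)*80 = ((I*√282/6)/2)*80 = (I*√282/12)*80 = 20*I*√282/3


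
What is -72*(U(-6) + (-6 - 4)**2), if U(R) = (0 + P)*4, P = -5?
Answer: -5760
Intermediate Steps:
U(R) = -20 (U(R) = (0 - 5)*4 = -5*4 = -20)
-72*(U(-6) + (-6 - 4)**2) = -72*(-20 + (-6 - 4)**2) = -72*(-20 + (-10)**2) = -72*(-20 + 100) = -72*80 = -5760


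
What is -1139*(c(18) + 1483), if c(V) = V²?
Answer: -2058173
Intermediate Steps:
-1139*(c(18) + 1483) = -1139*(18² + 1483) = -1139*(324 + 1483) = -1139*1807 = -2058173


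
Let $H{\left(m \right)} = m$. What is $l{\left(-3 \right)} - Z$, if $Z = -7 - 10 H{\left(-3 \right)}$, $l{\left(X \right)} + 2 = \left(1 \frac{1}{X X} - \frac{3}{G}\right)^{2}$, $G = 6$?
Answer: $- \frac{8051}{324} \approx -24.849$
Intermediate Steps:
$l{\left(X \right)} = -2 + \left(- \frac{1}{2} + \frac{1}{X^{2}}\right)^{2}$ ($l{\left(X \right)} = -2 + \left(1 \frac{1}{X X} - \frac{3}{6}\right)^{2} = -2 + \left(1 \frac{1}{X^{2}} - \frac{1}{2}\right)^{2} = -2 + \left(\frac{1}{X^{2}} - \frac{1}{2}\right)^{2} = -2 + \left(- \frac{1}{2} + \frac{1}{X^{2}}\right)^{2}$)
$Z = 23$ ($Z = -7 - -30 = -7 + 30 = 23$)
$l{\left(-3 \right)} - Z = \left(-2 + \frac{\left(-2 + \left(-3\right)^{2}\right)^{2}}{4 \cdot 81}\right) - 23 = \left(-2 + \frac{1}{4} \cdot \frac{1}{81} \left(-2 + 9\right)^{2}\right) - 23 = \left(-2 + \frac{1}{4} \cdot \frac{1}{81} \cdot 7^{2}\right) - 23 = \left(-2 + \frac{1}{4} \cdot \frac{1}{81} \cdot 49\right) - 23 = \left(-2 + \frac{49}{324}\right) - 23 = - \frac{599}{324} - 23 = - \frac{8051}{324}$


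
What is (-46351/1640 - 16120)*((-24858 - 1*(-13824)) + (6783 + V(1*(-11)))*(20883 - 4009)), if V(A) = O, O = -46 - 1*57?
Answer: -1492422036969093/820 ≈ -1.8200e+12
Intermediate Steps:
O = -103 (O = -46 - 57 = -103)
V(A) = -103
(-46351/1640 - 16120)*((-24858 - 1*(-13824)) + (6783 + V(1*(-11)))*(20883 - 4009)) = (-46351/1640 - 16120)*((-24858 - 1*(-13824)) + (6783 - 103)*(20883 - 4009)) = (-46351*1/1640 - 16120)*((-24858 + 13824) + 6680*16874) = (-46351/1640 - 16120)*(-11034 + 112718320) = -26483151/1640*112707286 = -1492422036969093/820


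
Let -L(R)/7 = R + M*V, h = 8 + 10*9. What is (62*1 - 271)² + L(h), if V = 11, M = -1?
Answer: 43072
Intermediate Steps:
h = 98 (h = 8 + 90 = 98)
L(R) = 77 - 7*R (L(R) = -7*(R - 1*11) = -7*(R - 11) = -7*(-11 + R) = 77 - 7*R)
(62*1 - 271)² + L(h) = (62*1 - 271)² + (77 - 7*98) = (62 - 271)² + (77 - 686) = (-209)² - 609 = 43681 - 609 = 43072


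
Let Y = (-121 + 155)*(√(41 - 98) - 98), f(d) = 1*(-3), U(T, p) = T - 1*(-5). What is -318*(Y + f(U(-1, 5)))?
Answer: 1060530 - 10812*I*√57 ≈ 1.0605e+6 - 81629.0*I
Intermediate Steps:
U(T, p) = 5 + T (U(T, p) = T + 5 = 5 + T)
f(d) = -3
Y = -3332 + 34*I*√57 (Y = 34*(√(-57) - 98) = 34*(I*√57 - 98) = 34*(-98 + I*√57) = -3332 + 34*I*√57 ≈ -3332.0 + 256.69*I)
-318*(Y + f(U(-1, 5))) = -318*((-3332 + 34*I*√57) - 3) = -318*(-3335 + 34*I*√57) = 1060530 - 10812*I*√57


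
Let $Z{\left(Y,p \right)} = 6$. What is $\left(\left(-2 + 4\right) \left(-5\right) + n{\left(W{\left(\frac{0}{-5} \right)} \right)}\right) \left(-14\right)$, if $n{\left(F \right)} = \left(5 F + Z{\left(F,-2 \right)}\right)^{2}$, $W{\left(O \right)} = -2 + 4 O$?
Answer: $-84$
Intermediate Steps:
$n{\left(F \right)} = \left(6 + 5 F\right)^{2}$ ($n{\left(F \right)} = \left(5 F + 6\right)^{2} = \left(6 + 5 F\right)^{2}$)
$\left(\left(-2 + 4\right) \left(-5\right) + n{\left(W{\left(\frac{0}{-5} \right)} \right)}\right) \left(-14\right) = \left(\left(-2 + 4\right) \left(-5\right) + \left(6 + 5 \left(-2 + 4 \frac{0}{-5}\right)\right)^{2}\right) \left(-14\right) = \left(2 \left(-5\right) + \left(6 + 5 \left(-2 + 4 \cdot 0 \left(- \frac{1}{5}\right)\right)\right)^{2}\right) \left(-14\right) = \left(-10 + \left(6 + 5 \left(-2 + 4 \cdot 0\right)\right)^{2}\right) \left(-14\right) = \left(-10 + \left(6 + 5 \left(-2 + 0\right)\right)^{2}\right) \left(-14\right) = \left(-10 + \left(6 + 5 \left(-2\right)\right)^{2}\right) \left(-14\right) = \left(-10 + \left(6 - 10\right)^{2}\right) \left(-14\right) = \left(-10 + \left(-4\right)^{2}\right) \left(-14\right) = \left(-10 + 16\right) \left(-14\right) = 6 \left(-14\right) = -84$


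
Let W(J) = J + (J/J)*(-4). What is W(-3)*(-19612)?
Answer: 137284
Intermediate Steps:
W(J) = -4 + J (W(J) = J + 1*(-4) = J - 4 = -4 + J)
W(-3)*(-19612) = (-4 - 3)*(-19612) = -7*(-19612) = 137284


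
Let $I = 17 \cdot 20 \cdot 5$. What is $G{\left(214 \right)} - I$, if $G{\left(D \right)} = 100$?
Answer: $-1600$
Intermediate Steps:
$I = 1700$ ($I = 340 \cdot 5 = 1700$)
$G{\left(214 \right)} - I = 100 - 1700 = -1600$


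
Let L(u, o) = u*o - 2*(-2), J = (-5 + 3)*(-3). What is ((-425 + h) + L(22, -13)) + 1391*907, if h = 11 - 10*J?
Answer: 1260881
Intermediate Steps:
J = 6 (J = -2*(-3) = 6)
L(u, o) = 4 + o*u (L(u, o) = o*u + 4 = 4 + o*u)
h = -49 (h = 11 - 10*6 = 11 - 60 = -49)
((-425 + h) + L(22, -13)) + 1391*907 = ((-425 - 49) + (4 - 13*22)) + 1391*907 = (-474 + (4 - 286)) + 1261637 = (-474 - 282) + 1261637 = -756 + 1261637 = 1260881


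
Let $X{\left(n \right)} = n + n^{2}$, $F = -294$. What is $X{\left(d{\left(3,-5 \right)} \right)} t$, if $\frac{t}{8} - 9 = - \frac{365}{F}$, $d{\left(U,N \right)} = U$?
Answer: $\frac{48176}{49} \approx 983.18$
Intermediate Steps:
$t = \frac{12044}{147}$ ($t = 72 + 8 \left(- \frac{365}{-294}\right) = 72 + 8 \left(\left(-365\right) \left(- \frac{1}{294}\right)\right) = 72 + 8 \cdot \frac{365}{294} = 72 + \frac{1460}{147} = \frac{12044}{147} \approx 81.932$)
$X{\left(d{\left(3,-5 \right)} \right)} t = 3 \left(1 + 3\right) \frac{12044}{147} = 3 \cdot 4 \cdot \frac{12044}{147} = 12 \cdot \frac{12044}{147} = \frac{48176}{49}$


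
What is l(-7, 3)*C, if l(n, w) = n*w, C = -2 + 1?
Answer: 21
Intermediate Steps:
C = -1
l(-7, 3)*C = -7*3*(-1) = -21*(-1) = 21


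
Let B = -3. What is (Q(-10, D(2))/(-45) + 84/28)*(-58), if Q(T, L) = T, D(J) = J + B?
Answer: -1682/9 ≈ -186.89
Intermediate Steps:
D(J) = -3 + J (D(J) = J - 3 = -3 + J)
(Q(-10, D(2))/(-45) + 84/28)*(-58) = (-10/(-45) + 84/28)*(-58) = (-10*(-1/45) + 84*(1/28))*(-58) = (2/9 + 3)*(-58) = (29/9)*(-58) = -1682/9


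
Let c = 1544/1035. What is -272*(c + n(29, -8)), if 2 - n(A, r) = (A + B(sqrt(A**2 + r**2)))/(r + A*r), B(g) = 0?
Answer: -203405/207 ≈ -982.63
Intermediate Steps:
n(A, r) = 2 - A/(r + A*r) (n(A, r) = 2 - (A + 0)/(r + A*r) = 2 - A/(r + A*r))
c = 1544/1035 (c = 1544*(1/1035) = 1544/1035 ≈ 1.4918)
-272*(c + n(29, -8)) = -272*(1544/1035 + (-1*29 + 2*(-8) + 2*29*(-8))/((-8)*(1 + 29))) = -272*(1544/1035 - 1/8*(-29 - 16 - 464)/30) = -272*(1544/1035 - 1/8*1/30*(-509)) = -272*(1544/1035 + 509/240) = -272*11965/3312 = -203405/207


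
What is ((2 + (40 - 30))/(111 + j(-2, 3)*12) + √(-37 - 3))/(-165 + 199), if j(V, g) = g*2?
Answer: 2/1037 + I*√10/17 ≈ 0.0019286 + 0.18602*I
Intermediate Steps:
j(V, g) = 2*g
((2 + (40 - 30))/(111 + j(-2, 3)*12) + √(-37 - 3))/(-165 + 199) = ((2 + (40 - 30))/(111 + (2*3)*12) + √(-37 - 3))/(-165 + 199) = ((2 + 10)/(111 + 6*12) + √(-40))/34 = (12/(111 + 72) + 2*I*√10)*(1/34) = (12/183 + 2*I*√10)*(1/34) = (12*(1/183) + 2*I*√10)*(1/34) = (4/61 + 2*I*√10)*(1/34) = 2/1037 + I*√10/17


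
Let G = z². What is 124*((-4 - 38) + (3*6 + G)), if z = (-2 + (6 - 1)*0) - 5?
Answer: 3100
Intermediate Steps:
z = -7 (z = (-2 + 5*0) - 5 = (-2 + 0) - 5 = -2 - 5 = -7)
G = 49 (G = (-7)² = 49)
124*((-4 - 38) + (3*6 + G)) = 124*((-4 - 38) + (3*6 + 49)) = 124*(-42 + (18 + 49)) = 124*(-42 + 67) = 124*25 = 3100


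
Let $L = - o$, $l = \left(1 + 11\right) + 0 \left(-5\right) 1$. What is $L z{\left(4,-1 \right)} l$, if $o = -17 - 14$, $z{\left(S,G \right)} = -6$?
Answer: $-2232$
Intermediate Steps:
$l = 12$ ($l = 12 + 0 \cdot 1 = 12 + 0 = 12$)
$o = -31$
$L = 31$ ($L = \left(-1\right) \left(-31\right) = 31$)
$L z{\left(4,-1 \right)} l = 31 \left(-6\right) 12 = \left(-186\right) 12 = -2232$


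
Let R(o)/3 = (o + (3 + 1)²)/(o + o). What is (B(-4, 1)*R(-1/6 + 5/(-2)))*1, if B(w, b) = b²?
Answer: -15/2 ≈ -7.5000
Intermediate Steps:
R(o) = 3*(16 + o)/(2*o) (R(o) = 3*((o + (3 + 1)²)/(o + o)) = 3*((o + 4²)/((2*o))) = 3*((o + 16)*(1/(2*o))) = 3*((16 + o)*(1/(2*o))) = 3*((16 + o)/(2*o)) = 3*(16 + o)/(2*o))
(B(-4, 1)*R(-1/6 + 5/(-2)))*1 = (1²*(3/2 + 24/(-1/6 + 5/(-2))))*1 = (1*(3/2 + 24/(-1*⅙ + 5*(-½))))*1 = (1*(3/2 + 24/(-⅙ - 5/2)))*1 = (1*(3/2 + 24/(-8/3)))*1 = (1*(3/2 + 24*(-3/8)))*1 = (1*(3/2 - 9))*1 = (1*(-15/2))*1 = -15/2*1 = -15/2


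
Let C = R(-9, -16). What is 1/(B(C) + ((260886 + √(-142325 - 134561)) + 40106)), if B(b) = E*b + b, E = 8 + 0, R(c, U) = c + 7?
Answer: 150487/45292812781 - I*√276886/90585625562 ≈ 3.3225e-6 - 5.8089e-9*I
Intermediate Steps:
R(c, U) = 7 + c
E = 8
C = -2 (C = 7 - 9 = -2)
B(b) = 9*b (B(b) = 8*b + b = 9*b)
1/(B(C) + ((260886 + √(-142325 - 134561)) + 40106)) = 1/(9*(-2) + ((260886 + √(-142325 - 134561)) + 40106)) = 1/(-18 + ((260886 + √(-276886)) + 40106)) = 1/(-18 + ((260886 + I*√276886) + 40106)) = 1/(-18 + (300992 + I*√276886)) = 1/(300974 + I*√276886)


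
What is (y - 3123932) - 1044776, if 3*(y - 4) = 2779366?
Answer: -9726746/3 ≈ -3.2422e+6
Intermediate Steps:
y = 2779378/3 (y = 4 + (⅓)*2779366 = 4 + 2779366/3 = 2779378/3 ≈ 9.2646e+5)
(y - 3123932) - 1044776 = (2779378/3 - 3123932) - 1044776 = -6592418/3 - 1044776 = -9726746/3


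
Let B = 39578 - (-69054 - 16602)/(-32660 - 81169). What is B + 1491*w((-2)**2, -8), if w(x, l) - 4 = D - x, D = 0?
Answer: 1501679502/37943 ≈ 39577.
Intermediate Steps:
w(x, l) = 4 - x (w(x, l) = 4 + (0 - x) = 4 - x)
B = 1501679502/37943 (B = 39578 - (-85656)/(-113829) = 39578 - (-85656)*(-1)/113829 = 39578 - 1*28552/37943 = 39578 - 28552/37943 = 1501679502/37943 ≈ 39577.)
B + 1491*w((-2)**2, -8) = 1501679502/37943 + 1491*(4 - 1*(-2)**2) = 1501679502/37943 + 1491*(4 - 1*4) = 1501679502/37943 + 1491*(4 - 4) = 1501679502/37943 + 1491*0 = 1501679502/37943 + 0 = 1501679502/37943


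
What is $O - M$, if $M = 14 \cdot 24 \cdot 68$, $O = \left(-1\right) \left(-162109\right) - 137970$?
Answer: $1291$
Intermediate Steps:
$O = 24139$ ($O = 162109 - 137970 = 24139$)
$M = 22848$ ($M = 336 \cdot 68 = 22848$)
$O - M = 24139 - 22848 = 1291$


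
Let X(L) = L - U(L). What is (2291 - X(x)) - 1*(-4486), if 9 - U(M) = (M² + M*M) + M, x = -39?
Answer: 3822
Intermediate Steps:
U(M) = 9 - M - 2*M² (U(M) = 9 - ((M² + M*M) + M) = 9 - ((M² + M²) + M) = 9 - (2*M² + M) = 9 - (M + 2*M²) = 9 + (-M - 2*M²) = 9 - M - 2*M²)
X(L) = -9 + 2*L + 2*L² (X(L) = L - (9 - L - 2*L²) = L + (-9 + L + 2*L²) = -9 + 2*L + 2*L²)
(2291 - X(x)) - 1*(-4486) = (2291 - (-9 + 2*(-39) + 2*(-39)²)) - 1*(-4486) = (2291 - (-9 - 78 + 2*1521)) + 4486 = (2291 - (-9 - 78 + 3042)) + 4486 = (2291 - 1*2955) + 4486 = (2291 - 2955) + 4486 = -664 + 4486 = 3822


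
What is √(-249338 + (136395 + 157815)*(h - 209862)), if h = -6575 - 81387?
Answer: I*√87623048378 ≈ 2.9601e+5*I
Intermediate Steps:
h = -87962
√(-249338 + (136395 + 157815)*(h - 209862)) = √(-249338 + (136395 + 157815)*(-87962 - 209862)) = √(-249338 + 294210*(-297824)) = √(-249338 - 87622799040) = √(-87623048378) = I*√87623048378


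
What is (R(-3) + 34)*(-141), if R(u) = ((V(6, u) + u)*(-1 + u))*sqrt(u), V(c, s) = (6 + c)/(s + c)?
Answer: -4794 + 564*I*sqrt(3) ≈ -4794.0 + 976.88*I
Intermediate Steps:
V(c, s) = (6 + c)/(c + s)
R(u) = sqrt(u)*(-1 + u)*(u + 12/(6 + u)) (R(u) = (((6 + 6)/(6 + u) + u)*(-1 + u))*sqrt(u) = ((12/(6 + u) + u)*(-1 + u))*sqrt(u) = ((u + 12/(6 + u))*(-1 + u))*sqrt(u) = ((-1 + u)*(u + 12/(6 + u)))*sqrt(u) = sqrt(u)*(-1 + u)*(u + 12/(6 + u)))
(R(-3) + 34)*(-141) = (sqrt(-3)*(-12 + 12*(-3) - 3*(-1 - 3)*(6 - 3))/(6 - 3) + 34)*(-141) = ((I*sqrt(3))*(-12 - 36 - 3*(-4)*3)/3 + 34)*(-141) = ((I*sqrt(3))*(1/3)*(-12 - 36 + 36) + 34)*(-141) = ((I*sqrt(3))*(1/3)*(-12) + 34)*(-141) = (-4*I*sqrt(3) + 34)*(-141) = (34 - 4*I*sqrt(3))*(-141) = -4794 + 564*I*sqrt(3)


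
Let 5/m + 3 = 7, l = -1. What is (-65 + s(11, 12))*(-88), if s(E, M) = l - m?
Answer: 5918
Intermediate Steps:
m = 5/4 (m = 5/(-3 + 7) = 5/4 ≈ 1.2500)
s(E, M) = -9/4 (s(E, M) = -1 - 1*5/4 = -1 - 5/4 = -9/4)
(-65 + s(11, 12))*(-88) = (-65 - 9/4)*(-88) = -269/4*(-88) = 5918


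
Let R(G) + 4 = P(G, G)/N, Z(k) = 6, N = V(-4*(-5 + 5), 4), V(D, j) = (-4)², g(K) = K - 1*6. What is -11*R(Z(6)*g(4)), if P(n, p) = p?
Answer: 209/4 ≈ 52.250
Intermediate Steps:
g(K) = -6 + K (g(K) = K - 6 = -6 + K)
V(D, j) = 16
N = 16
R(G) = -4 + G/16
-11*R(Z(6)*g(4)) = -11*(-4 + (6*(-6 + 4))/16) = -11*(-4 + (6*(-2))/16) = -11*(-4 + (1/16)*(-12)) = -11*(-4 - ¾) = -11*(-19/4) = 209/4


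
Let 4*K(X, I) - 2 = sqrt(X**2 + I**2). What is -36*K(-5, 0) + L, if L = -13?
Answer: -76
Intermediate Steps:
K(X, I) = 1/2 + sqrt(I**2 + X**2)/4 (K(X, I) = 1/2 + sqrt(X**2 + I**2)/4 = 1/2 + sqrt(I**2 + X**2)/4)
-36*K(-5, 0) + L = -36*(1/2 + sqrt(0**2 + (-5)**2)/4) - 13 = -36*(1/2 + sqrt(0 + 25)/4) - 13 = -36*(1/2 + sqrt(25)/4) - 13 = -36*(1/2 + (1/4)*5) - 13 = -36*(1/2 + 5/4) - 13 = -36*7/4 - 13 = -63 - 13 = -76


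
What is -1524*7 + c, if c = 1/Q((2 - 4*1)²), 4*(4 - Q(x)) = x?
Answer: -32003/3 ≈ -10668.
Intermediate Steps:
Q(x) = 4 - x/4
c = ⅓ (c = 1/(4 - (2 - 4*1)²/4) = 1/(4 - (2 - 4)²/4) = 1/(4 - ¼*(-2)²) = 1/(4 - ¼*4) = 1/(4 - 1) = 1/3 = ⅓ ≈ 0.33333)
-1524*7 + c = -1524*7 + ⅓ = -10668 + ⅓ = -32003/3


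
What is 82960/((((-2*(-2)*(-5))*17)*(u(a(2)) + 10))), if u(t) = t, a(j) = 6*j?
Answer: -122/11 ≈ -11.091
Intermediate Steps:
82960/((((-2*(-2)*(-5))*17)*(u(a(2)) + 10))) = 82960/((((-2*(-2)*(-5))*17)*(6*2 + 10))) = 82960/((((4*(-5))*17)*(12 + 10))) = 82960/((-20*17*22)) = 82960/((-340*22)) = 82960/(-7480) = 82960*(-1/7480) = -122/11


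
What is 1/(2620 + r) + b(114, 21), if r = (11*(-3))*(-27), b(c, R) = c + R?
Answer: 473986/3511 ≈ 135.00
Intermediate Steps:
b(c, R) = R + c
r = 891 (r = -33*(-27) = 891)
1/(2620 + r) + b(114, 21) = 1/(2620 + 891) + (21 + 114) = 1/3511 + 135 = 473986/3511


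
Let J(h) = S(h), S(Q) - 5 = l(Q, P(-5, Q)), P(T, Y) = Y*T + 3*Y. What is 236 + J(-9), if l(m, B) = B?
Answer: 259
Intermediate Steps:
P(T, Y) = 3*Y + T*Y (P(T, Y) = T*Y + 3*Y = 3*Y + T*Y)
S(Q) = 5 - 2*Q (S(Q) = 5 + Q*(3 - 5) = 5 + Q*(-2) = 5 - 2*Q)
J(h) = 5 - 2*h
236 + J(-9) = 236 + (5 - 2*(-9)) = 236 + (5 + 18) = 236 + 23 = 259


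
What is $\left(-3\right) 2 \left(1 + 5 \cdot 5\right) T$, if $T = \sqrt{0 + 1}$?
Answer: $-156$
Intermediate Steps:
$T = 1$ ($T = \sqrt{1} = 1$)
$\left(-3\right) 2 \left(1 + 5 \cdot 5\right) T = \left(-3\right) 2 \left(1 + 5 \cdot 5\right) 1 = - 6 \left(1 + 25\right) 1 = \left(-6\right) 26 \cdot 1 = \left(-156\right) 1 = -156$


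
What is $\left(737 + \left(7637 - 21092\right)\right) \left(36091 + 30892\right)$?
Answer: $-851889794$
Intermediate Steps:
$\left(737 + \left(7637 - 21092\right)\right) \left(36091 + 30892\right) = \left(737 - 13455\right) 66983 = \left(-12718\right) 66983 = -851889794$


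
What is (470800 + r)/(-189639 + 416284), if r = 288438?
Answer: 759238/226645 ≈ 3.3499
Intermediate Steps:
(470800 + r)/(-189639 + 416284) = (470800 + 288438)/(-189639 + 416284) = 759238/226645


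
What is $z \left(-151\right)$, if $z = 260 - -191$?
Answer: $-68101$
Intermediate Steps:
$z = 451$ ($z = 260 + 191 = 451$)
$z \left(-151\right) = 451 \left(-151\right) = -68101$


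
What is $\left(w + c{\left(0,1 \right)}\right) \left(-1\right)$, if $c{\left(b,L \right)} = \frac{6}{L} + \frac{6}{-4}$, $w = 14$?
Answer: $- \frac{37}{2} \approx -18.5$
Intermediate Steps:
$c{\left(b,L \right)} = - \frac{3}{2} + \frac{6}{L}$ ($c{\left(b,L \right)} = \frac{6}{L} + 6 \left(- \frac{1}{4}\right) = \frac{6}{L} - \frac{3}{2} = - \frac{3}{2} + \frac{6}{L}$)
$\left(w + c{\left(0,1 \right)}\right) \left(-1\right) = \left(14 - \left(\frac{3}{2} - \frac{6}{1}\right)\right) \left(-1\right) = \left(14 + \left(- \frac{3}{2} + 6 \cdot 1\right)\right) \left(-1\right) = \left(14 + \left(- \frac{3}{2} + 6\right)\right) \left(-1\right) = \left(14 + \frac{9}{2}\right) \left(-1\right) = \frac{37}{2} \left(-1\right) = - \frac{37}{2}$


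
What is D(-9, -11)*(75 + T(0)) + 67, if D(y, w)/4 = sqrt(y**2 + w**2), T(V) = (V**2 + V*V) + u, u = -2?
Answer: 67 + 292*sqrt(202) ≈ 4217.1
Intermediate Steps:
T(V) = -2 + 2*V**2 (T(V) = (V**2 + V*V) - 2 = (V**2 + V**2) - 2 = 2*V**2 - 2 = -2 + 2*V**2)
D(y, w) = 4*sqrt(w**2 + y**2) (D(y, w) = 4*sqrt(y**2 + w**2) = 4*sqrt(w**2 + y**2))
D(-9, -11)*(75 + T(0)) + 67 = (4*sqrt((-11)**2 + (-9)**2))*(75 + (-2 + 2*0**2)) + 67 = (4*sqrt(121 + 81))*(75 + (-2 + 2*0)) + 67 = (4*sqrt(202))*(75 + (-2 + 0)) + 67 = (4*sqrt(202))*(75 - 2) + 67 = (4*sqrt(202))*73 + 67 = 292*sqrt(202) + 67 = 67 + 292*sqrt(202)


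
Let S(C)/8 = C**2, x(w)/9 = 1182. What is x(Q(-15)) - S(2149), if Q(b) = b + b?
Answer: -36934970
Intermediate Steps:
Q(b) = 2*b
x(w) = 10638 (x(w) = 9*1182 = 10638)
S(C) = 8*C**2
x(Q(-15)) - S(2149) = 10638 - 8*2149**2 = 10638 - 8*4618201 = 10638 - 1*36945608 = 10638 - 36945608 = -36934970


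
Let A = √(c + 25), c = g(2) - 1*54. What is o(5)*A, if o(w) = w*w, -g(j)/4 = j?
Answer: 25*I*√37 ≈ 152.07*I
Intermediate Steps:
g(j) = -4*j
o(w) = w²
c = -62 (c = -4*2 - 1*54 = -8 - 54 = -62)
A = I*√37 (A = √(-62 + 25) = √(-37) = I*√37 ≈ 6.0828*I)
o(5)*A = 5²*(I*√37) = 25*(I*√37) = 25*I*√37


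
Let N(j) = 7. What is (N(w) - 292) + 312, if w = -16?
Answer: 27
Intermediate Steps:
(N(w) - 292) + 312 = (7 - 292) + 312 = -285 + 312 = 27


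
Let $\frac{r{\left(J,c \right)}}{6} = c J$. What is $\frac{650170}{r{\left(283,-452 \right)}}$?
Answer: $- \frac{325085}{383748} \approx -0.84713$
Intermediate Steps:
$r{\left(J,c \right)} = 6 J c$ ($r{\left(J,c \right)} = 6 c J = 6 J c$)
$\frac{650170}{r{\left(283,-452 \right)}} = \frac{650170}{6 \cdot 283 \left(-452\right)} = \frac{650170}{-767496} = 650170 \left(- \frac{1}{767496}\right) = - \frac{325085}{383748}$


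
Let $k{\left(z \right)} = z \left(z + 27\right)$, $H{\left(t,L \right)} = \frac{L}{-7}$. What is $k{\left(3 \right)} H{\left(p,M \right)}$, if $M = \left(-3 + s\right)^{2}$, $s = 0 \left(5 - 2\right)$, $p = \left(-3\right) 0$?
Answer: $- \frac{810}{7} \approx -115.71$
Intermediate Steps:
$p = 0$
$s = 0$ ($s = 0 \cdot 3 = 0$)
$M = 9$ ($M = \left(-3 + 0\right)^{2} = \left(-3\right)^{2} = 9$)
$H{\left(t,L \right)} = - \frac{L}{7}$ ($H{\left(t,L \right)} = L \left(- \frac{1}{7}\right) = - \frac{L}{7}$)
$k{\left(z \right)} = z \left(27 + z\right)$
$k{\left(3 \right)} H{\left(p,M \right)} = 3 \left(27 + 3\right) \left(\left(- \frac{1}{7}\right) 9\right) = 3 \cdot 30 \left(- \frac{9}{7}\right) = 90 \left(- \frac{9}{7}\right) = - \frac{810}{7}$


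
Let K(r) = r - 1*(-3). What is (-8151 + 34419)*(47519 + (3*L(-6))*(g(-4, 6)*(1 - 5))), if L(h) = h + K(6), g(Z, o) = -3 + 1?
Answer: 1250120388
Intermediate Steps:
K(r) = 3 + r (K(r) = r + 3 = 3 + r)
g(Z, o) = -2
L(h) = 9 + h (L(h) = h + (3 + 6) = h + 9 = 9 + h)
(-8151 + 34419)*(47519 + (3*L(-6))*(g(-4, 6)*(1 - 5))) = (-8151 + 34419)*(47519 + (3*(9 - 6))*(-2*(1 - 5))) = 26268*(47519 + (3*3)*(-2*(-4))) = 26268*(47519 + 9*8) = 26268*(47519 + 72) = 26268*47591 = 1250120388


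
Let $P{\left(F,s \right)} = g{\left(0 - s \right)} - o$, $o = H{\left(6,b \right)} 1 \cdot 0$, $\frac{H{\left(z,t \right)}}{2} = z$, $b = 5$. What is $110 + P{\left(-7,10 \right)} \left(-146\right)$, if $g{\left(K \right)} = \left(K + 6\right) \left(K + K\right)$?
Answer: $-11570$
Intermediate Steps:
$H{\left(z,t \right)} = 2 z$
$g{\left(K \right)} = 2 K \left(6 + K\right)$ ($g{\left(K \right)} = \left(6 + K\right) 2 K = 2 K \left(6 + K\right)$)
$o = 0$ ($o = 2 \cdot 6 \cdot 1 \cdot 0 = 12 \cdot 1 \cdot 0 = 12 \cdot 0 = 0$)
$P{\left(F,s \right)} = - 2 s \left(6 - s\right)$ ($P{\left(F,s \right)} = 2 \left(0 - s\right) \left(6 + \left(0 - s\right)\right) - 0 = 2 \left(- s\right) \left(6 - s\right) + 0 = - 2 s \left(6 - s\right) + 0 = - 2 s \left(6 - s\right)$)
$110 + P{\left(-7,10 \right)} \left(-146\right) = 110 + 2 \cdot 10 \left(-6 + 10\right) \left(-146\right) = 110 + 2 \cdot 10 \cdot 4 \left(-146\right) = 110 + 80 \left(-146\right) = 110 - 11680 = -11570$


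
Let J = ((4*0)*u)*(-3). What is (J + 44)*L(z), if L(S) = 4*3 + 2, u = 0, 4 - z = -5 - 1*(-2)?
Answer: 616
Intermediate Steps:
z = 7 (z = 4 - (-5 - 1*(-2)) = 4 - (-5 + 2) = 4 - 1*(-3) = 4 + 3 = 7)
L(S) = 14 (L(S) = 12 + 2 = 14)
J = 0 (J = ((4*0)*0)*(-3) = (0*0)*(-3) = 0*(-3) = 0)
(J + 44)*L(z) = (0 + 44)*14 = 44*14 = 616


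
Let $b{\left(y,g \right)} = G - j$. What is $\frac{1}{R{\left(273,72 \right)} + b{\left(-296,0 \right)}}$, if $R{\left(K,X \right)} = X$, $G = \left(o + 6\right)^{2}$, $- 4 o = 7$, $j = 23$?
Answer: $\frac{16}{1073} \approx 0.014911$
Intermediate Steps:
$o = - \frac{7}{4}$ ($o = \left(- \frac{1}{4}\right) 7 = - \frac{7}{4} \approx -1.75$)
$G = \frac{289}{16}$ ($G = \left(- \frac{7}{4} + 6\right)^{2} = \left(\frac{17}{4}\right)^{2} = \frac{289}{16} \approx 18.063$)
$b{\left(y,g \right)} = - \frac{79}{16}$ ($b{\left(y,g \right)} = \frac{289}{16} - 23 = - \frac{79}{16}$)
$\frac{1}{R{\left(273,72 \right)} + b{\left(-296,0 \right)}} = \frac{1}{72 - \frac{79}{16}} = \frac{1}{\frac{1073}{16}} = \frac{16}{1073}$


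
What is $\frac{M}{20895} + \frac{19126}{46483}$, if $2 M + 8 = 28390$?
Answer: $\frac{1059278023}{971262285} \approx 1.0906$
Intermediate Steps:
$M = 14191$ ($M = -4 + \frac{1}{2} \cdot 28390 = -4 + 14195 = 14191$)
$\frac{M}{20895} + \frac{19126}{46483} = \frac{14191}{20895} + \frac{19126}{46483} = \frac{1059278023}{971262285}$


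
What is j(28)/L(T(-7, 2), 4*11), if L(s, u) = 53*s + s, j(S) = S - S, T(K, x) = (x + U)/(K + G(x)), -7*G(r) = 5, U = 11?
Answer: 0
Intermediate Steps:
G(r) = -5/7 (G(r) = -1/7*5 = -5/7)
T(K, x) = (11 + x)/(-5/7 + K) (T(K, x) = (x + 11)/(K - 5/7) = (11 + x)/(-5/7 + K))
j(S) = 0
L(s, u) = 54*s
j(28)/L(T(-7, 2), 4*11) = 0/((54*(7*(11 + 2)/(-5 + 7*(-7))))) = 0/((54*(7*13/(-5 - 49)))) = 0/((54*(7*13/(-54)))) = 0/((54*(7*(-1/54)*13))) = 0/((54*(-91/54))) = 0/(-91) = 0*(-1/91) = 0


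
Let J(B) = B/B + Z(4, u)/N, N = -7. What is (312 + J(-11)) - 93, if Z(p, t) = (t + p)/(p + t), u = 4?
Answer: 1539/7 ≈ 219.86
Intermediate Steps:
Z(p, t) = 1 (Z(p, t) = (p + t)/(p + t) = 1)
J(B) = 6/7 (J(B) = B/B + 1/(-7) = 1 + 1*(-1/7) = 1 - 1/7 = 6/7)
(312 + J(-11)) - 93 = (312 + 6/7) - 93 = 2190/7 - 93 = 1539/7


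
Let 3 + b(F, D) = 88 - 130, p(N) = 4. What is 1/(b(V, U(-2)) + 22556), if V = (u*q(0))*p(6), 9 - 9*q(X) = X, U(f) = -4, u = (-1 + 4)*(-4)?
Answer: 1/22511 ≈ 4.4423e-5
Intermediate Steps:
u = -12 (u = 3*(-4) = -12)
q(X) = 1 - X/9
V = -48 (V = -12*(1 - ⅑*0)*4 = -12*(1 + 0)*4 = -12*1*4 = -12*4 = -48)
b(F, D) = -45 (b(F, D) = -3 + (88 - 130) = -3 - 42 = -45)
1/(b(V, U(-2)) + 22556) = 1/(-45 + 22556) = 1/22511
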